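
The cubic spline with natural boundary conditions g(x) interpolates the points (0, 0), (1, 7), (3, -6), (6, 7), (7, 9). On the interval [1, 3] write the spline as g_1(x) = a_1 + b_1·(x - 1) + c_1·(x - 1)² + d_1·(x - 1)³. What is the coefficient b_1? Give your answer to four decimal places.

Let m_i = g''(x_i). Step sizes h_i = 1, 2, 3, 1; slopes of the chords Δ_i = (y_(i+1) - y_i)/h_i = 7, -13/2, 13/3, 2.
  1·m_0 + 6·m_1 + 2·m_2 = 6(Δ_1 - Δ_0) = -81
  2·m_1 + 10·m_2 + 3·m_3 = 6(Δ_2 - Δ_1) = 65
  3·m_2 + 8·m_3 + 1·m_4 = 6(Δ_3 - Δ_2) = -14
Natural end conditions: m_0 = m_4 = 0.
Hence m_0 = 0, m_1 = -6875/394, m_2 = 2334/197, m_3 = -1220/197, m_4 = 0.
On [1, 3], with g_1(x) = a_1 + b_1·(x - 1) + c_1·(x - 1)² + d_1·(x - 1)³: c_1 = m_1/2 = -6875/788, d_1 = (m_2 - m_1)/(6h_1) = 11543/4728, b_1 = Δ_1 - h_1(2m_1 + m_2)/6 = 1399/1182.

1.1836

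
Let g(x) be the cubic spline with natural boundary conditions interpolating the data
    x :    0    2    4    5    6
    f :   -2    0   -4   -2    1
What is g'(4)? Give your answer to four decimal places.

0.2500

With σ_i denoting the second derivative at x_i, h_i = 2, 2, 1, 1, and Δ_i = (y_(i+1) − y_i)/h_i = 1, -2, 2, 3:
  2·σ_0 + 8·σ_1 + 2·σ_2 = 6(Δ_1 - Δ_0) = -18
  2·σ_1 + 6·σ_2 + 1·σ_3 = 6(Δ_2 - Δ_1) = 24
  1·σ_2 + 4·σ_3 + 1·σ_4 = 6(Δ_3 - Δ_2) = 6
Natural end conditions: σ_0 = σ_4 = 0.
Solving: σ_0 = 0, σ_1 = -99/28, σ_2 = 36/7, σ_3 = 3/14, σ_4 = 0.
On [4, 5], g'(x) = b_2 + 2c_2·(x - 4) + 3d_2·(x - 4)² with b_2 = Δ_2 - h_2(2σ_2 + σ_3)/6 = 1/4, c_2 = σ_2/2 = 18/7, d_2 = (σ_3 - σ_2)/(6h_2) = -23/28. So g'(4) = 1/4.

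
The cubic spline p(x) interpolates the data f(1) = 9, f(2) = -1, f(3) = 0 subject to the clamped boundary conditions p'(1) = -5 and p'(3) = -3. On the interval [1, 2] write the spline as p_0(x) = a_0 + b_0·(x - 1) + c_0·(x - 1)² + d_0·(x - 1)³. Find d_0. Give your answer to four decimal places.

10.2500

Let m_i = p''(x_i). Step sizes h_i = 1, 1; slopes of the chords Δ_i = (y_(i+1) - y_i)/h_i = -10, 1.
  1·m_0 + 4·m_1 + 1·m_2 = 6(Δ_1 - Δ_0) = 66
Clamped end conditions give two more equations: 2h_0·m_0 + h_0·m_1 = 6(Δ_0 - p'(1)) = -30 and h_1·m_1 + 2h_1·m_2 = 6(p'(3) - Δ_1) = -24.
Hence m_0 = -61/2, m_1 = 31, m_2 = -55/2.
On [1, 2], with p_0(x) = a_0 + b_0·(x - 1) + c_0·(x - 1)² + d_0·(x - 1)³: c_0 = m_0/2 = -61/4, d_0 = (m_1 - m_0)/(6h_0) = 41/4, b_0 = Δ_0 - h_0(2m_0 + m_1)/6 = -5.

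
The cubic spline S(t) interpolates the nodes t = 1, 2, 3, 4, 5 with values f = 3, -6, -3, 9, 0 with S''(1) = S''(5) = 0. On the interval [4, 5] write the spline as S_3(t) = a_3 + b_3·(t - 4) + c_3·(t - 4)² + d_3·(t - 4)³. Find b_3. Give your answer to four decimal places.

3.1071

Put M_i = S'' at the i-th knot. Here h = (1, 1, 1, 1) and Δ = (-9, 3, 12, -9), so the interior equations h_(i-1)·M_(i-1) + 2(h_(i-1)+h_i)·M_i + h_i·M_(i+1) = 6(Δ_i − Δ_(i-1)) read
  1·M_0 + 4·M_1 + 1·M_2 = 6(Δ_1 - Δ_0) = 72
  1·M_1 + 4·M_2 + 1·M_3 = 6(Δ_2 - Δ_1) = 54
  1·M_2 + 4·M_3 + 1·M_4 = 6(Δ_3 - Δ_2) = -126
Natural end conditions: M_0 = M_4 = 0.
Solving: M_0 = 0, M_1 = 369/28, M_2 = 135/7, M_3 = -1017/28, M_4 = 0.
On [4, 5], with S_3(t) = a_3 + b_3·(t - 4) + c_3·(t - 4)² + d_3·(t - 4)³: c_3 = M_3/2 = -1017/56, d_3 = (M_4 - M_3)/(6h_3) = 339/56, b_3 = Δ_3 - h_3(2M_3 + M_4)/6 = 87/28.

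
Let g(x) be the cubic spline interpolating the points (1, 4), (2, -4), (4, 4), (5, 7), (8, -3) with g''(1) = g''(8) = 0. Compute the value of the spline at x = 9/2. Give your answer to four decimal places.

Let m_i = g''(x_i). Step sizes h_i = 1, 2, 1, 3; slopes of the chords Δ_i = (y_(i+1) - y_i)/h_i = -8, 4, 3, -10/3.
  1·m_0 + 6·m_1 + 2·m_2 = 6(Δ_1 - Δ_0) = 72
  2·m_1 + 6·m_2 + 1·m_3 = 6(Δ_2 - Δ_1) = -6
  1·m_2 + 8·m_3 + 3·m_4 = 6(Δ_3 - Δ_2) = -38
Natural end conditions: m_0 = m_4 = 0.
Forward elimination and back-substitution give m_0 = 0, m_1 = 1702/125, m_2 = -606/125, m_3 = -518/125, m_4 = 0.
On [4, 5], g(x) = 4 + 398/75·(x - 4) - 303/125·(x - 4)² + 44/375·(x - 4)³.
With (x - 4) = 1/2: g(9/2) = 3031/500.

6.0620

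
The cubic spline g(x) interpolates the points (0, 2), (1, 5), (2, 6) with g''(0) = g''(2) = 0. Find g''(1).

-3

Write m_i for g''(x_i). With h_i = 1, 1 and divided differences Δ_i = 3, 1, the continuity of g' gives the tridiagonal system
  1·m_0 + 4·m_1 + 1·m_2 = 6(Δ_1 - Δ_0) = -12
Natural end conditions: m_0 = m_2 = 0.
Solving the tridiagonal system: m_0 = 0, m_1 = -3, m_2 = 0.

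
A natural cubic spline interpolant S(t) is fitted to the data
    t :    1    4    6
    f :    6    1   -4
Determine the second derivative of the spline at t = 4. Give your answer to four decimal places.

With M_i denoting the second derivative at x_i, h_i = 3, 2, and Δ_i = (y_(i+1) − y_i)/h_i = -5/3, -5/2:
  3·M_0 + 10·M_1 + 2·M_2 = 6(Δ_1 - Δ_0) = -5
Natural end conditions: M_0 = M_2 = 0.
Hence M_0 = 0, M_1 = -1/2, M_2 = 0.

-0.5000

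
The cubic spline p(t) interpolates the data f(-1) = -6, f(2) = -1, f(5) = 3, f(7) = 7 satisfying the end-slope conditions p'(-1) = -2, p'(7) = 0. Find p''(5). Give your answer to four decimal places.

Put M_i = p'' at the i-th knot. Here h = (3, 3, 2) and Δ = (5/3, 4/3, 2), so the interior equations h_(i-1)·M_(i-1) + 2(h_(i-1)+h_i)·M_i + h_i·M_(i+1) = 6(Δ_i − Δ_(i-1)) read
  3·M_0 + 12·M_1 + 3·M_2 = 6(Δ_1 - Δ_0) = -2
  3·M_1 + 10·M_2 + 2·M_3 = 6(Δ_2 - Δ_1) = 4
Clamped end conditions give two more equations: 2h_0·M_0 + h_0·M_1 = 6(Δ_0 - p'(-1)) = 22 and h_2·M_2 + 2h_2·M_3 = 6(p'(7) - Δ_2) = -12.
Solving: M_0 = 86/19, M_1 = -98/57, M_2 = 32/19, M_3 = -73/19.

1.6842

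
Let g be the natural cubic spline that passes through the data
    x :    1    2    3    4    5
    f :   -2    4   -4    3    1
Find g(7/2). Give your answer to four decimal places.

Let M_i = g''(x_i). Step sizes h_i = 1, 1, 1, 1; slopes of the chords Δ_i = (y_(i+1) - y_i)/h_i = 6, -8, 7, -2.
  1·M_0 + 4·M_1 + 1·M_2 = 6(Δ_1 - Δ_0) = -84
  1·M_1 + 4·M_2 + 1·M_3 = 6(Δ_2 - Δ_1) = 90
  1·M_2 + 4·M_3 + 1·M_4 = 6(Δ_3 - Δ_2) = -54
Natural end conditions: M_0 = M_4 = 0.
Forward elimination and back-substitution give M_0 = 0, M_1 = -837/28, M_2 = 249/7, M_3 = -627/28, M_4 = 0.
On [3, 4], g(x) = -4 - 9/8·(x - 3) + 249/14·(x - 3)² - 541/56·(x - 3)³.
With (x - 3) = 1/2: g(7/2) = -593/448.

-1.3237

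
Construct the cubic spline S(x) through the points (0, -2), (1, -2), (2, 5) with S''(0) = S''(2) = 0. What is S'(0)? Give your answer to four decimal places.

-1.7500

Write M_i for S''(x_i). With h_i = 1, 1 and divided differences Δ_i = 0, 7, the continuity of S' gives the tridiagonal system
  1·M_0 + 4·M_1 + 1·M_2 = 6(Δ_1 - Δ_0) = 42
Natural end conditions: M_0 = M_2 = 0.
Solving: M_0 = 0, M_1 = 21/2, M_2 = 0.
On [0, 1], S'(x) = b_0 + 2c_0·x + 3d_0·x² with b_0 = Δ_0 - h_0(2M_0 + M_1)/6 = -7/4, c_0 = M_0/2 = 0, d_0 = (M_1 - M_0)/(6h_0) = 7/4. So S'(0) = -7/4.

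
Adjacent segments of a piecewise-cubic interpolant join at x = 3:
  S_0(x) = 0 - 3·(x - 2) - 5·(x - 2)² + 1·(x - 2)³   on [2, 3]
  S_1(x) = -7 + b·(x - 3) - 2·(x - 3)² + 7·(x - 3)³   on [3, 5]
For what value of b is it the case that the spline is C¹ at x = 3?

S_0'(x) = -3 - 10·(x - 2) + 3·(x - 2)², so S_0'(3) = -10. On the right, S_1'(3) = b, so b = -10.

-10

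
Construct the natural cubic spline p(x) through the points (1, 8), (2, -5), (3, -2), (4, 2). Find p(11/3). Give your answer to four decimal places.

Let M_i = p''(x_i). Step sizes h_i = 1, 1, 1; slopes of the chords Δ_i = (y_(i+1) - y_i)/h_i = -13, 3, 4.
  1·M_0 + 4·M_1 + 1·M_2 = 6(Δ_1 - Δ_0) = 96
  1·M_1 + 4·M_2 + 1·M_3 = 6(Δ_2 - Δ_1) = 6
Natural end conditions: M_0 = M_3 = 0.
Solving: M_0 = 0, M_1 = 126/5, M_2 = -24/5, M_3 = 0.
On [3, 4], p(x) = -2 + 28/5·(x - 3) - 12/5·(x - 3)² + 4/5·(x - 3)³.
With (x - 3) = 2/3: p(11/3) = 122/135.

0.9037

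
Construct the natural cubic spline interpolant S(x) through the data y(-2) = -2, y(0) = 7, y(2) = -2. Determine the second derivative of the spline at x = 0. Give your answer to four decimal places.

-6.7500

With σ_i denoting the second derivative at x_i, h_i = 2, 2, and Δ_i = (y_(i+1) − y_i)/h_i = 9/2, -9/2:
  2·σ_0 + 8·σ_1 + 2·σ_2 = 6(Δ_1 - Δ_0) = -54
Natural end conditions: σ_0 = σ_2 = 0.
Solving: σ_0 = 0, σ_1 = -27/4, σ_2 = 0.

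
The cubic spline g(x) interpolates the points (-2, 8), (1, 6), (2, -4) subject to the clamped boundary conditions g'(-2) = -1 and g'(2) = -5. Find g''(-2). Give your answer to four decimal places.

Write m_i for g''(x_i). With h_i = 3, 1 and divided differences Δ_i = -2/3, -10, the continuity of g' gives the tridiagonal system
  3·m_0 + 8·m_1 + 1·m_2 = 6(Δ_1 - Δ_0) = -56
Clamped end conditions give two more equations: 2h_0·m_0 + h_0·m_1 = 6(Δ_0 - g'(-2)) = 2 and h_1·m_1 + 2h_1·m_2 = 6(g'(2) - Δ_1) = 30.
Solving the tridiagonal system: m_0 = 19/3, m_1 = -12, m_2 = 21.

6.3333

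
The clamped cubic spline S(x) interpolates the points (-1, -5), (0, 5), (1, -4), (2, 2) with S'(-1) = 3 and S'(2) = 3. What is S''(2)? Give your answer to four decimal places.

Write M_i for S''(x_i). With h_i = 1, 1, 1 and divided differences Δ_i = 10, -9, 6, the continuity of S' gives the tridiagonal system
  1·M_0 + 4·M_1 + 1·M_2 = 6(Δ_1 - Δ_0) = -114
  1·M_1 + 4·M_2 + 1·M_3 = 6(Δ_2 - Δ_1) = 90
Clamped end conditions give two more equations: 2h_0·M_0 + h_0·M_1 = 6(Δ_0 - S'(-1)) = 42 and h_2·M_2 + 2h_2·M_3 = 6(S'(2) - Δ_2) = -18.
Forward elimination and back-substitution give M_0 = 232/5, M_1 = -254/5, M_2 = 214/5, M_3 = -152/5.

-30.4000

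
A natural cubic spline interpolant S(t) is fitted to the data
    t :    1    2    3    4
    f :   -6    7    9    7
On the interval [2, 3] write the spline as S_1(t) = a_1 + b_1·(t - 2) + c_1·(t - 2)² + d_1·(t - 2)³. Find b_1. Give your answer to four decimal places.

Let M_i = S''(x_i). Step sizes h_i = 1, 1, 1; slopes of the chords Δ_i = (y_(i+1) - y_i)/h_i = 13, 2, -2.
  1·M_0 + 4·M_1 + 1·M_2 = 6(Δ_1 - Δ_0) = -66
  1·M_1 + 4·M_2 + 1·M_3 = 6(Δ_2 - Δ_1) = -24
Natural end conditions: M_0 = M_3 = 0.
Hence M_0 = 0, M_1 = -16, M_2 = -2, M_3 = 0.
On [2, 3], with S_1(t) = a_1 + b_1·(t - 2) + c_1·(t - 2)² + d_1·(t - 2)³: c_1 = M_1/2 = -8, d_1 = (M_2 - M_1)/(6h_1) = 7/3, b_1 = Δ_1 - h_1(2M_1 + M_2)/6 = 23/3.

7.6667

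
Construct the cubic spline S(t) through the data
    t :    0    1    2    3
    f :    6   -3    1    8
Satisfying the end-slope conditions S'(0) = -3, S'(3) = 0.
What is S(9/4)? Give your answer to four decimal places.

3.4438

Write M_i for S''(x_i). With h_i = 1, 1, 1 and divided differences Δ_i = -9, 4, 7, the continuity of S' gives the tridiagonal system
  1·M_0 + 4·M_1 + 1·M_2 = 6(Δ_1 - Δ_0) = 78
  1·M_1 + 4·M_2 + 1·M_3 = 6(Δ_2 - Δ_1) = 18
Clamped end conditions give two more equations: 2h_0·M_0 + h_0·M_1 = 6(Δ_0 - S'(0)) = -36 and h_2·M_2 + 2h_2·M_3 = 6(S'(3) - Δ_2) = -42.
Solving the tridiagonal system: M_0 = -156/5, M_1 = 132/5, M_2 = 18/5, M_3 = -114/5.
On [2, 3], S(t) = 1 + 48/5·(t - 2) + 9/5·(t - 2)² - 22/5·(t - 2)³.
With (t - 2) = 1/4: S(9/4) = 551/160.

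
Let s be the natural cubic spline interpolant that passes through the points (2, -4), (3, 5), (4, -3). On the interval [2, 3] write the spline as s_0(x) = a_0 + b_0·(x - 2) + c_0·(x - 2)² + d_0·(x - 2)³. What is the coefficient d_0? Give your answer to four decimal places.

-4.2500

Put σ_i = s'' at the i-th knot. Here h = (1, 1) and Δ = (9, -8), so the interior equations h_(i-1)·σ_(i-1) + 2(h_(i-1)+h_i)·σ_i + h_i·σ_(i+1) = 6(Δ_i − Δ_(i-1)) read
  1·σ_0 + 4·σ_1 + 1·σ_2 = 6(Δ_1 - Δ_0) = -102
Natural end conditions: σ_0 = σ_2 = 0.
Solving the tridiagonal system: σ_0 = 0, σ_1 = -51/2, σ_2 = 0.
On [2, 3], with s_0(x) = a_0 + b_0·(x - 2) + c_0·(x - 2)² + d_0·(x - 2)³: c_0 = σ_0/2 = 0, d_0 = (σ_1 - σ_0)/(6h_0) = -17/4, b_0 = Δ_0 - h_0(2σ_0 + σ_1)/6 = 53/4.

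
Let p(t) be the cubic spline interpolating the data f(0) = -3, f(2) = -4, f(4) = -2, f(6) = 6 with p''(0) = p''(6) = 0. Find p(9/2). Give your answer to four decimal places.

-0.4594

Let σ_i = p''(x_i). Step sizes h_i = 2, 2, 2; slopes of the chords Δ_i = (y_(i+1) - y_i)/h_i = -1/2, 1, 4.
  2·σ_0 + 8·σ_1 + 2·σ_2 = 6(Δ_1 - Δ_0) = 9
  2·σ_1 + 8·σ_2 + 2·σ_3 = 6(Δ_2 - Δ_1) = 18
Natural end conditions: σ_0 = σ_3 = 0.
Forward elimination and back-substitution give σ_0 = 0, σ_1 = 3/5, σ_2 = 21/10, σ_3 = 0.
On [4, 6], p(t) = -2 + 13/5·(t - 4) + 21/20·(t - 4)² - 7/40·(t - 4)³.
With (t - 4) = 1/2: p(9/2) = -147/320.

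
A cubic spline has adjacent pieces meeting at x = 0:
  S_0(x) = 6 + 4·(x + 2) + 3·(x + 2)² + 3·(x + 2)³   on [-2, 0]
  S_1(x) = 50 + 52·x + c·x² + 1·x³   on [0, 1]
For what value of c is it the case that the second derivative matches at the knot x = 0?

S_0''(x) = 6 + 18·(x + 2), so S_0''(0) = 42. On the right, S_1''(0) = 2c, so c = 21.

21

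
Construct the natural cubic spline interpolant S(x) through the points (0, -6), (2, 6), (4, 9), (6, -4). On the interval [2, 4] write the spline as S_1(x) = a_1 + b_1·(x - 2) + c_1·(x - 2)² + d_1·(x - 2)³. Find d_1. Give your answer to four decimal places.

With M_i denoting the second derivative at x_i, h_i = 2, 2, 2, and Δ_i = (y_(i+1) − y_i)/h_i = 6, 3/2, -13/2:
  2·M_0 + 8·M_1 + 2·M_2 = 6(Δ_1 - Δ_0) = -27
  2·M_1 + 8·M_2 + 2·M_3 = 6(Δ_2 - Δ_1) = -48
Natural end conditions: M_0 = M_3 = 0.
Solving: M_0 = 0, M_1 = -2, M_2 = -11/2, M_3 = 0.
On [2, 4], with S_1(x) = a_1 + b_1·(x - 2) + c_1·(x - 2)² + d_1·(x - 2)³: c_1 = M_1/2 = -1, d_1 = (M_2 - M_1)/(6h_1) = -7/24, b_1 = Δ_1 - h_1(2M_1 + M_2)/6 = 14/3.

-0.2917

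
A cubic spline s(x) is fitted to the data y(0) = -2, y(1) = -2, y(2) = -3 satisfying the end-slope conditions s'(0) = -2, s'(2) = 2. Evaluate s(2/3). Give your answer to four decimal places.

-2.0370

Put σ_i = s'' at the i-th knot. Here h = (1, 1) and Δ = (0, -1), so the interior equations h_(i-1)·σ_(i-1) + 2(h_(i-1)+h_i)·σ_i + h_i·σ_(i+1) = 6(Δ_i − Δ_(i-1)) read
  1·σ_0 + 4·σ_1 + 1·σ_2 = 6(Δ_1 - Δ_0) = -6
Clamped end conditions give two more equations: 2h_0·σ_0 + h_0·σ_1 = 6(Δ_0 - s'(0)) = 12 and h_1·σ_1 + 2h_1·σ_2 = 6(s'(2) - Δ_1) = 18.
Hence σ_0 = 19/2, σ_1 = -7, σ_2 = 25/2.
On [0, 1], s(x) = -2 - 2·x + 19/4·x² - 11/4·x³.
With x = 2/3: s(2/3) = -55/27.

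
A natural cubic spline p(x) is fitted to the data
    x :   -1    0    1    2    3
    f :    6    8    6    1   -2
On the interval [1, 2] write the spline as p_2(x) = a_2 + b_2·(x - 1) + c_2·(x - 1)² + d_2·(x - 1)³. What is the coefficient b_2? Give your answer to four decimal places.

-4.2500

With M_i denoting the second derivative at x_i, h_i = 1, 1, 1, 1, and Δ_i = (y_(i+1) − y_i)/h_i = 2, -2, -5, -3:
  1·M_0 + 4·M_1 + 1·M_2 = 6(Δ_1 - Δ_0) = -24
  1·M_1 + 4·M_2 + 1·M_3 = 6(Δ_2 - Δ_1) = -18
  1·M_2 + 4·M_3 + 1·M_4 = 6(Δ_3 - Δ_2) = 12
Natural end conditions: M_0 = M_4 = 0.
Solving: M_0 = 0, M_1 = -69/14, M_2 = -30/7, M_3 = 57/14, M_4 = 0.
On [1, 2], with p_2(x) = a_2 + b_2·(x - 1) + c_2·(x - 1)² + d_2·(x - 1)³: c_2 = M_2/2 = -15/7, d_2 = (M_3 - M_2)/(6h_2) = 39/28, b_2 = Δ_2 - h_2(2M_2 + M_3)/6 = -17/4.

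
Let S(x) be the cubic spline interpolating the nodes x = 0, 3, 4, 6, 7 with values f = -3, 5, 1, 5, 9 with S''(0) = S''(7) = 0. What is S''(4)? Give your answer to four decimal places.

Write M_i for S''(x_i). With h_i = 3, 1, 2, 1 and divided differences Δ_i = 8/3, -4, 2, 4, the continuity of S' gives the tridiagonal system
  3·M_0 + 8·M_1 + 1·M_2 = 6(Δ_1 - Δ_0) = -40
  1·M_1 + 6·M_2 + 2·M_3 = 6(Δ_2 - Δ_1) = 36
  2·M_2 + 6·M_3 + 1·M_4 = 6(Δ_3 - Δ_2) = 12
Natural end conditions: M_0 = M_4 = 0.
Solving: M_0 = 0, M_1 = -736/125, M_2 = 888/125, M_3 = -46/125, M_4 = 0.

7.1040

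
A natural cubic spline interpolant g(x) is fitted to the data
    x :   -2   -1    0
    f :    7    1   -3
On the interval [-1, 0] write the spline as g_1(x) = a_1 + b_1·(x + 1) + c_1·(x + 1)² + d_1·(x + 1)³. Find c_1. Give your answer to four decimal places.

Let M_i = g''(x_i). Step sizes h_i = 1, 1; slopes of the chords Δ_i = (y_(i+1) - y_i)/h_i = -6, -4.
  1·M_0 + 4·M_1 + 1·M_2 = 6(Δ_1 - Δ_0) = 12
Natural end conditions: M_0 = M_2 = 0.
Solving: M_0 = 0, M_1 = 3, M_2 = 0.
On [-1, 0], with g_1(x) = a_1 + b_1·(x + 1) + c_1·(x + 1)² + d_1·(x + 1)³: c_1 = M_1/2 = 3/2, d_1 = (M_2 - M_1)/(6h_1) = -1/2, b_1 = Δ_1 - h_1(2M_1 + M_2)/6 = -5.

1.5000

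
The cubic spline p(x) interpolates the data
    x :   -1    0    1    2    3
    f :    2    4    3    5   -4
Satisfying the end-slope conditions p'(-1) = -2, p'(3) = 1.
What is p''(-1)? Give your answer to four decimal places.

18.5357

Put M_i = p'' at the i-th knot. Here h = (1, 1, 1, 1) and Δ = (2, -1, 2, -9), so the interior equations h_(i-1)·M_(i-1) + 2(h_(i-1)+h_i)·M_i + h_i·M_(i+1) = 6(Δ_i − Δ_(i-1)) read
  1·M_0 + 4·M_1 + 1·M_2 = 6(Δ_1 - Δ_0) = -18
  1·M_1 + 4·M_2 + 1·M_3 = 6(Δ_2 - Δ_1) = 18
  1·M_2 + 4·M_3 + 1·M_4 = 6(Δ_3 - Δ_2) = -66
Clamped end conditions give two more equations: 2h_0·M_0 + h_0·M_1 = 6(Δ_0 - p'(-1)) = 24 and h_3·M_3 + 2h_3·M_4 = 6(p'(3) - Δ_3) = 60.
Forward elimination and back-substitution give M_0 = 519/28, M_1 = -183/14, M_2 = 63/4, M_3 = -447/14, M_4 = 1287/28.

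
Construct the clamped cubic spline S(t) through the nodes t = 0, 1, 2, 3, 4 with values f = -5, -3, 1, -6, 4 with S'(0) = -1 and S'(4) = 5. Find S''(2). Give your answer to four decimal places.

Let M_i = S''(x_i). Step sizes h_i = 1, 1, 1, 1; slopes of the chords Δ_i = (y_(i+1) - y_i)/h_i = 2, 4, -7, 10.
  1·M_0 + 4·M_1 + 1·M_2 = 6(Δ_1 - Δ_0) = 12
  1·M_1 + 4·M_2 + 1·M_3 = 6(Δ_2 - Δ_1) = -66
  1·M_2 + 4·M_3 + 1·M_4 = 6(Δ_3 - Δ_2) = 102
Clamped end conditions give two more equations: 2h_0·M_0 + h_0·M_1 = 6(Δ_0 - S'(0)) = 18 and h_3·M_3 + 2h_3·M_4 = 6(S'(4) - Δ_3) = -30.
Forward elimination and back-substitution give M_0 = 123/28, M_1 = 129/14, M_2 = -117/4, M_3 = 585/14, M_4 = -1005/28.

-29.2500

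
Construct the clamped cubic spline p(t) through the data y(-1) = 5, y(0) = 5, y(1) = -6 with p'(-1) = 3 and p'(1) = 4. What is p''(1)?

Write M_i for p''(x_i). With h_i = 1, 1 and divided differences Δ_i = 0, -11, the continuity of p' gives the tridiagonal system
  1·M_0 + 4·M_1 + 1·M_2 = 6(Δ_1 - Δ_0) = -66
Clamped end conditions give two more equations: 2h_0·M_0 + h_0·M_1 = 6(Δ_0 - p'(-1)) = -18 and h_1·M_1 + 2h_1·M_2 = 6(p'(1) - Δ_1) = 90.
Solving the tridiagonal system: M_0 = 8, M_1 = -34, M_2 = 62.

62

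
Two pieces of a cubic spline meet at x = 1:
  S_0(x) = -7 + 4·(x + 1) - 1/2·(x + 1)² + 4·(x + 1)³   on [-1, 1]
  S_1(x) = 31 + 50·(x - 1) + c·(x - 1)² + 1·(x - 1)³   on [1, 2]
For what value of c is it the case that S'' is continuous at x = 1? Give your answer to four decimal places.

23.5000

S_0''(x) = -1 + 24·(x + 1), so S_0''(1) = 47. On the right, S_1''(1) = 2c, so c = 47/2.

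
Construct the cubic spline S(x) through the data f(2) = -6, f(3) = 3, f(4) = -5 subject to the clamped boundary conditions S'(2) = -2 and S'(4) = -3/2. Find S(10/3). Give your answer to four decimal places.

1.2778

Write σ_i for S''(x_i). With h_i = 1, 1 and divided differences Δ_i = 9, -8, the continuity of S' gives the tridiagonal system
  1·σ_0 + 4·σ_1 + 1·σ_2 = 6(Δ_1 - Δ_0) = -102
Clamped end conditions give two more equations: 2h_0·σ_0 + h_0·σ_1 = 6(Δ_0 - S'(2)) = 66 and h_1·σ_1 + 2h_1·σ_2 = 6(S'(4) - Δ_1) = 39.
Forward elimination and back-substitution give σ_0 = 235/4, σ_1 = -103/2, σ_2 = 181/4.
On [3, 4], S(x) = 3 + 13/8·(x - 3) - 103/4·(x - 3)² + 129/8·(x - 3)³.
With (x - 3) = 1/3: S(10/3) = 23/18.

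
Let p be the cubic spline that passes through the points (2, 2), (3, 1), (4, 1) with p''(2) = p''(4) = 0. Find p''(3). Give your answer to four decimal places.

1.5000

Write m_i for p''(x_i). With h_i = 1, 1 and divided differences Δ_i = -1, 0, the continuity of p' gives the tridiagonal system
  1·m_0 + 4·m_1 + 1·m_2 = 6(Δ_1 - Δ_0) = 6
Natural end conditions: m_0 = m_2 = 0.
Hence m_0 = 0, m_1 = 3/2, m_2 = 0.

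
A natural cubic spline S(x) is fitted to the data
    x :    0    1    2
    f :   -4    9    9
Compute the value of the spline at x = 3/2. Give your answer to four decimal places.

Write σ_i for S''(x_i). With h_i = 1, 1 and divided differences Δ_i = 13, 0, the continuity of S' gives the tridiagonal system
  1·σ_0 + 4·σ_1 + 1·σ_2 = 6(Δ_1 - Δ_0) = -78
Natural end conditions: σ_0 = σ_2 = 0.
Solving: σ_0 = 0, σ_1 = -39/2, σ_2 = 0.
On [1, 2], S(x) = 9 + 13/2·(x - 1) - 39/4·(x - 1)² + 13/4·(x - 1)³.
With (x - 1) = 1/2: S(3/2) = 327/32.

10.2188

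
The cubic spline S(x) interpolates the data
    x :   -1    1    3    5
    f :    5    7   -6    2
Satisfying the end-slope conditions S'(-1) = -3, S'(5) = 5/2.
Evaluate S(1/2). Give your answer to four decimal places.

7.2313

Put m_i = S'' at the i-th knot. Here h = (2, 2, 2) and Δ = (1, -13/2, 4), so the interior equations h_(i-1)·m_(i-1) + 2(h_(i-1)+h_i)·m_i + h_i·m_(i+1) = 6(Δ_i − Δ_(i-1)) read
  2·m_0 + 8·m_1 + 2·m_2 = 6(Δ_1 - Δ_0) = -45
  2·m_1 + 8·m_2 + 2·m_3 = 6(Δ_2 - Δ_1) = 63
Clamped end conditions give two more equations: 2h_0·m_0 + h_0·m_1 = 6(Δ_0 - S'(-1)) = 24 and h_2·m_2 + 2h_2·m_3 = 6(S'(5) - Δ_2) = -9.
Solving the tridiagonal system: m_0 = 179/15, m_1 = -178/15, m_2 = 391/30, m_3 = -263/30.
On [-1, 1], S(x) = 5 - 3·(x + 1) + 179/30·(x + 1)² - 119/60·(x + 1)³.
With (x + 1) = 3/2: S(1/2) = 1157/160.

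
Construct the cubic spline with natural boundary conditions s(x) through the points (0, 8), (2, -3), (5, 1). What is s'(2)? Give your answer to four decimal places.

Let M_i = s''(x_i). Step sizes h_i = 2, 3; slopes of the chords Δ_i = (y_(i+1) - y_i)/h_i = -11/2, 4/3.
  2·M_0 + 10·M_1 + 3·M_2 = 6(Δ_1 - Δ_0) = 41
Natural end conditions: M_0 = M_2 = 0.
Solving the tridiagonal system: M_0 = 0, M_1 = 41/10, M_2 = 0.
On [2, 5], s'(x) = b_1 + 2c_1·(x - 2) + 3d_1·(x - 2)² with b_1 = Δ_1 - h_1(2M_1 + M_2)/6 = -83/30, c_1 = M_1/2 = 41/20, d_1 = (M_2 - M_1)/(6h_1) = -41/180. So s'(2) = -83/30.

-2.7667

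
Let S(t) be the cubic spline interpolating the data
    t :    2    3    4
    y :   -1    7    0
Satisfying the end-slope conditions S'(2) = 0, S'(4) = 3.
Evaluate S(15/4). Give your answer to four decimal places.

Write m_i for S''(x_i). With h_i = 1, 1 and divided differences Δ_i = 8, -7, the continuity of S' gives the tridiagonal system
  1·m_0 + 4·m_1 + 1·m_2 = 6(Δ_1 - Δ_0) = -90
Clamped end conditions give two more equations: 2h_0·m_0 + h_0·m_1 = 6(Δ_0 - S'(2)) = 48 and h_1·m_1 + 2h_1·m_2 = 6(S'(4) - Δ_1) = 60.
Solving the tridiagonal system: m_0 = 48, m_1 = -48, m_2 = 54.
On [3, 4], S(t) = 7 + 0·(t - 3) - 24·(t - 3)² + 17·(t - 3)³.
With (t - 3) = 3/4: S(15/4) = 43/64.

0.6719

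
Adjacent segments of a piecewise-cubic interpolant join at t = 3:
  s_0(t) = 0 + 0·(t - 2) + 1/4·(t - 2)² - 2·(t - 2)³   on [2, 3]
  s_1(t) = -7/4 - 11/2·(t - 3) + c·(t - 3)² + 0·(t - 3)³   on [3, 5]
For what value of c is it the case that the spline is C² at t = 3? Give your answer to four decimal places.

-5.7500

s_0''(t) = 1/2 - 12·(t - 2), so s_0''(3) = -23/2. On the right, s_1''(3) = 2c, so c = -23/4.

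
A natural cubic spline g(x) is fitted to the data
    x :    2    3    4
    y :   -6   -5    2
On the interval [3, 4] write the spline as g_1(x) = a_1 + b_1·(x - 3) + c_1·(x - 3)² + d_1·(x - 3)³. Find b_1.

4

Let M_i = g''(x_i). Step sizes h_i = 1, 1; slopes of the chords Δ_i = (y_(i+1) - y_i)/h_i = 1, 7.
  1·M_0 + 4·M_1 + 1·M_2 = 6(Δ_1 - Δ_0) = 36
Natural end conditions: M_0 = M_2 = 0.
Solving: M_0 = 0, M_1 = 9, M_2 = 0.
On [3, 4], with g_1(x) = a_1 + b_1·(x - 3) + c_1·(x - 3)² + d_1·(x - 3)³: c_1 = M_1/2 = 9/2, d_1 = (M_2 - M_1)/(6h_1) = -3/2, b_1 = Δ_1 - h_1(2M_1 + M_2)/6 = 4.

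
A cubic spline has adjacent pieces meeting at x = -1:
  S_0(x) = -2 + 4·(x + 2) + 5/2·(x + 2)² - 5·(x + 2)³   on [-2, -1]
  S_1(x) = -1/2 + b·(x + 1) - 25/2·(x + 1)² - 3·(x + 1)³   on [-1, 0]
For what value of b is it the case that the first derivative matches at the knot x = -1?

-6

S_0'(x) = 4 + 5·(x + 2) - 15·(x + 2)², so S_0'(-1) = -6. On the right, S_1'(-1) = b, so b = -6.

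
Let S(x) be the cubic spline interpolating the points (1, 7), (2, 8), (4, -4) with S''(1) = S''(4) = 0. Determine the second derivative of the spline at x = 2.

Let m_i = S''(x_i). Step sizes h_i = 1, 2; slopes of the chords Δ_i = (y_(i+1) - y_i)/h_i = 1, -6.
  1·m_0 + 6·m_1 + 2·m_2 = 6(Δ_1 - Δ_0) = -42
Natural end conditions: m_0 = m_2 = 0.
Solving the tridiagonal system: m_0 = 0, m_1 = -7, m_2 = 0.

-7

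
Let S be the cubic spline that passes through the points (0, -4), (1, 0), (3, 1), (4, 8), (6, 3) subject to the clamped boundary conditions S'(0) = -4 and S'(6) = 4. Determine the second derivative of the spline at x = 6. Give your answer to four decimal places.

18.7930

Put M_i = S'' at the i-th knot. Here h = (1, 2, 1, 2) and Δ = (4, 1/2, 7, -5/2), so the interior equations h_(i-1)·M_(i-1) + 2(h_(i-1)+h_i)·M_i + h_i·M_(i+1) = 6(Δ_i − Δ_(i-1)) read
  1·M_0 + 6·M_1 + 2·M_2 = 6(Δ_1 - Δ_0) = -21
  2·M_1 + 6·M_2 + 1·M_3 = 6(Δ_2 - Δ_1) = 39
  1·M_2 + 6·M_3 + 2·M_4 = 6(Δ_3 - Δ_2) = -57
Clamped end conditions give two more equations: 2h_0·M_0 + h_0·M_1 = 6(Δ_0 - S'(0)) = 48 and h_3·M_3 + 2h_3·M_4 = 6(S'(6) - Δ_3) = 39.
Forward elimination and back-substitution give M_0 = 2848/93, M_1 = -1232/93, M_2 = 2591/186, M_3 = -1682/93, M_4 = 6991/372.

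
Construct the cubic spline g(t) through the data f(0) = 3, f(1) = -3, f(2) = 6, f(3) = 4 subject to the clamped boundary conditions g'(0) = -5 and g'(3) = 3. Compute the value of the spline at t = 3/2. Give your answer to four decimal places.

Let m_i = g''(x_i). Step sizes h_i = 1, 1, 1; slopes of the chords Δ_i = (y_(i+1) - y_i)/h_i = -6, 9, -2.
  1·m_0 + 4·m_1 + 1·m_2 = 6(Δ_1 - Δ_0) = 90
  1·m_1 + 4·m_2 + 1·m_3 = 6(Δ_2 - Δ_1) = -66
Clamped end conditions give two more equations: 2h_0·m_0 + h_0·m_1 = 6(Δ_0 - g'(0)) = -6 and h_2·m_2 + 2h_2·m_3 = 6(g'(3) - Δ_2) = 30.
Solving the tridiagonal system: m_0 = -316/15, m_1 = 542/15, m_2 = -502/15, m_3 = 476/15.
On [1, 2], g(t) = -3 + 38/15·(t - 1) + 271/15·(t - 1)² - 58/5·(t - 1)³.
With (t - 1) = 1/2: g(3/2) = 4/3.

1.3333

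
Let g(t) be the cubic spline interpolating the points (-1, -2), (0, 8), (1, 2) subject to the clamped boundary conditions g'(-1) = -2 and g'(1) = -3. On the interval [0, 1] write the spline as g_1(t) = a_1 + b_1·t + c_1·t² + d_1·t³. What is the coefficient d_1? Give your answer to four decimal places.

With M_i denoting the second derivative at x_i, h_i = 1, 1, and Δ_i = (y_(i+1) − y_i)/h_i = 10, -6:
  1·M_0 + 4·M_1 + 1·M_2 = 6(Δ_1 - Δ_0) = -96
Clamped end conditions give two more equations: 2h_0·M_0 + h_0·M_1 = 6(Δ_0 - g'(-1)) = 72 and h_1·M_1 + 2h_1·M_2 = 6(g'(1) - Δ_1) = 18.
Hence M_0 = 119/2, M_1 = -47, M_2 = 65/2.
On [0, 1], with g_1(t) = a_1 + b_1·t + c_1·t² + d_1·t³: c_1 = M_1/2 = -47/2, d_1 = (M_2 - M_1)/(6h_1) = 53/4, b_1 = Δ_1 - h_1(2M_1 + M_2)/6 = 17/4.

13.2500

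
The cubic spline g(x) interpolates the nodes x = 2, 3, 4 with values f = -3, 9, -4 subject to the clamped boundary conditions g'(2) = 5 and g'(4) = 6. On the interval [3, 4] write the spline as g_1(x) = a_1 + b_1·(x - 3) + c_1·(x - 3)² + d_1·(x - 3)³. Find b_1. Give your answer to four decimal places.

Let M_i = g''(x_i). Step sizes h_i = 1, 1; slopes of the chords Δ_i = (y_(i+1) - y_i)/h_i = 12, -13.
  1·M_0 + 4·M_1 + 1·M_2 = 6(Δ_1 - Δ_0) = -150
Clamped end conditions give two more equations: 2h_0·M_0 + h_0·M_1 = 6(Δ_0 - g'(2)) = 42 and h_1·M_1 + 2h_1·M_2 = 6(g'(4) - Δ_1) = 114.
Solving: M_0 = 59, M_1 = -76, M_2 = 95.
On [3, 4], with g_1(x) = a_1 + b_1·(x - 3) + c_1·(x - 3)² + d_1·(x - 3)³: c_1 = M_1/2 = -38, d_1 = (M_2 - M_1)/(6h_1) = 57/2, b_1 = Δ_1 - h_1(2M_1 + M_2)/6 = -7/2.

-3.5000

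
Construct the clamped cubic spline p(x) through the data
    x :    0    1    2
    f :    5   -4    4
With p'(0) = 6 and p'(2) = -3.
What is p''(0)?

Write m_i for p''(x_i). With h_i = 1, 1 and divided differences Δ_i = -9, 8, the continuity of p' gives the tridiagonal system
  1·m_0 + 4·m_1 + 1·m_2 = 6(Δ_1 - Δ_0) = 102
Clamped end conditions give two more equations: 2h_0·m_0 + h_0·m_1 = 6(Δ_0 - p'(0)) = -90 and h_1·m_1 + 2h_1·m_2 = 6(p'(2) - Δ_1) = -66.
Hence m_0 = -75, m_1 = 60, m_2 = -63.

-75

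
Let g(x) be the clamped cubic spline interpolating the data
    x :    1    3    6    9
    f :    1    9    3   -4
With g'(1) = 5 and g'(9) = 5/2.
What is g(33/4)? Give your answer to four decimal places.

-4.5678

Put M_i = g'' at the i-th knot. Here h = (2, 3, 3) and Δ = (4, -2, -7/3), so the interior equations h_(i-1)·M_(i-1) + 2(h_(i-1)+h_i)·M_i + h_i·M_(i+1) = 6(Δ_i − Δ_(i-1)) read
  2·M_0 + 10·M_1 + 3·M_2 = 6(Δ_1 - Δ_0) = -36
  3·M_1 + 12·M_2 + 3·M_3 = 6(Δ_2 - Δ_1) = -2
Clamped end conditions give two more equations: 2h_0·M_0 + h_0·M_1 = 6(Δ_0 - g'(1)) = -6 and h_2·M_2 + 2h_2·M_3 = 6(g'(9) - Δ_2) = 29.
Forward elimination and back-substitution give M_0 = 9/38, M_1 = -66/19, M_2 = -11/19, M_3 = 292/57.
On [6, 9], g(x) = 3 - 82/19·(x - 6) - 11/38·(x - 6)² + 325/1026·(x - 6)³.
With (x - 6) = 9/4: g(33/4) = -11109/2432.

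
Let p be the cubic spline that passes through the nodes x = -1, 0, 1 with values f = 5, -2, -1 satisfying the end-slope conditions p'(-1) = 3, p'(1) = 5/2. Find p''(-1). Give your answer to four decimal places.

-42.2500

With m_i denoting the second derivative at x_i, h_i = 1, 1, and Δ_i = (y_(i+1) − y_i)/h_i = -7, 1:
  1·m_0 + 4·m_1 + 1·m_2 = 6(Δ_1 - Δ_0) = 48
Clamped end conditions give two more equations: 2h_0·m_0 + h_0·m_1 = 6(Δ_0 - p'(-1)) = -60 and h_1·m_1 + 2h_1·m_2 = 6(p'(1) - Δ_1) = 9.
Solving the tridiagonal system: m_0 = -169/4, m_1 = 49/2, m_2 = -31/4.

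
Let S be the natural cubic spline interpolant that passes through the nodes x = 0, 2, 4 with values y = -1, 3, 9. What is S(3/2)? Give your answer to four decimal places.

With m_i denoting the second derivative at x_i, h_i = 2, 2, and Δ_i = (y_(i+1) − y_i)/h_i = 2, 3:
  2·m_0 + 8·m_1 + 2·m_2 = 6(Δ_1 - Δ_0) = 6
Natural end conditions: m_0 = m_2 = 0.
Forward elimination and back-substitution give m_0 = 0, m_1 = 3/4, m_2 = 0.
On [0, 2], S(x) = -1 + 7/4·x + 0·x² + 1/16·x³.
With x = 3/2: S(3/2) = 235/128.

1.8359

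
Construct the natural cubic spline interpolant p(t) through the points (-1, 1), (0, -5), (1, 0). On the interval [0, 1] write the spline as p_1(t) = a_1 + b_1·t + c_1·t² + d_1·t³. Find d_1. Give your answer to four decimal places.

-2.7500

With M_i denoting the second derivative at x_i, h_i = 1, 1, and Δ_i = (y_(i+1) − y_i)/h_i = -6, 5:
  1·M_0 + 4·M_1 + 1·M_2 = 6(Δ_1 - Δ_0) = 66
Natural end conditions: M_0 = M_2 = 0.
Hence M_0 = 0, M_1 = 33/2, M_2 = 0.
On [0, 1], with p_1(t) = a_1 + b_1·t + c_1·t² + d_1·t³: c_1 = M_1/2 = 33/4, d_1 = (M_2 - M_1)/(6h_1) = -11/4, b_1 = Δ_1 - h_1(2M_1 + M_2)/6 = -1/2.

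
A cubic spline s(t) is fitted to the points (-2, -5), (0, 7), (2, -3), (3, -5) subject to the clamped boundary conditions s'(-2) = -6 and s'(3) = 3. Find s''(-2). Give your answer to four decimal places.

Write σ_i for s''(x_i). With h_i = 2, 2, 1 and divided differences Δ_i = 6, -5, -2, the continuity of s' gives the tridiagonal system
  2·σ_0 + 8·σ_1 + 2·σ_2 = 6(Δ_1 - Δ_0) = -66
  2·σ_1 + 6·σ_2 + 1·σ_3 = 6(Δ_2 - Δ_1) = 18
Clamped end conditions give two more equations: 2h_0·σ_0 + h_0·σ_1 = 6(Δ_0 - s'(-2)) = 72 and h_2·σ_2 + 2h_2·σ_3 = 6(s'(3) - Δ_2) = 30.
Solving the tridiagonal system: σ_0 = 603/23, σ_1 = -378/23, σ_2 = 150/23, σ_3 = 270/23.

26.2174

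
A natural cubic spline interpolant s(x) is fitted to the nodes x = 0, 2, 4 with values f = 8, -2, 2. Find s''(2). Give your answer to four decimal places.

Put M_i = s'' at the i-th knot. Here h = (2, 2) and Δ = (-5, 2), so the interior equations h_(i-1)·M_(i-1) + 2(h_(i-1)+h_i)·M_i + h_i·M_(i+1) = 6(Δ_i − Δ_(i-1)) read
  2·M_0 + 8·M_1 + 2·M_2 = 6(Δ_1 - Δ_0) = 42
Natural end conditions: M_0 = M_2 = 0.
Forward elimination and back-substitution give M_0 = 0, M_1 = 21/4, M_2 = 0.

5.2500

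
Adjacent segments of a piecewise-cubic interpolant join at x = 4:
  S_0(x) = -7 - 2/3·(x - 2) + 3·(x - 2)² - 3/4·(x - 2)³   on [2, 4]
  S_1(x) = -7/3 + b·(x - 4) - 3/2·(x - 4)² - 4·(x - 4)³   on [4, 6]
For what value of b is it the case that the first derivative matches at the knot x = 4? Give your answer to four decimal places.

2.3333

S_0'(x) = -2/3 + 6·(x - 2) - 9/4·(x - 2)², so S_0'(4) = 7/3. On the right, S_1'(4) = b, so b = 7/3.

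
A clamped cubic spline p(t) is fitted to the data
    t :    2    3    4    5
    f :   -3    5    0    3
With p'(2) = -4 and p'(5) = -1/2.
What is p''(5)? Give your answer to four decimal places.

Let m_i = p''(x_i). Step sizes h_i = 1, 1, 1; slopes of the chords Δ_i = (y_(i+1) - y_i)/h_i = 8, -5, 3.
  1·m_0 + 4·m_1 + 1·m_2 = 6(Δ_1 - Δ_0) = -78
  1·m_1 + 4·m_2 + 1·m_3 = 6(Δ_2 - Δ_1) = 48
Clamped end conditions give two more equations: 2h_0·m_0 + h_0·m_1 = 6(Δ_0 - p'(2)) = 72 and h_2·m_2 + 2h_2·m_3 = 6(p'(5) - Δ_2) = -21.
Hence m_0 = 169/3, m_1 = -122/3, m_2 = 85/3, m_3 = -74/3.

-24.6667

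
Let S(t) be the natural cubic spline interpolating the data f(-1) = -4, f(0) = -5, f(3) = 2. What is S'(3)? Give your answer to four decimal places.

3.5833

Let σ_i = S''(x_i). Step sizes h_i = 1, 3; slopes of the chords Δ_i = (y_(i+1) - y_i)/h_i = -1, 7/3.
  1·σ_0 + 8·σ_1 + 3·σ_2 = 6(Δ_1 - Δ_0) = 20
Natural end conditions: σ_0 = σ_2 = 0.
Solving the tridiagonal system: σ_0 = 0, σ_1 = 5/2, σ_2 = 0.
On [0, 3], S'(t) = b_1 + 2c_1·t + 3d_1·t² with b_1 = Δ_1 - h_1(2σ_1 + σ_2)/6 = -1/6, c_1 = σ_1/2 = 5/4, d_1 = (σ_2 - σ_1)/(6h_1) = -5/36. So S'(3) = 43/12.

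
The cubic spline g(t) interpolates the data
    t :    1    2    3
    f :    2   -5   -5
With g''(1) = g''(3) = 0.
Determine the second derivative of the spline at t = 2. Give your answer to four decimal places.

10.5000

With M_i denoting the second derivative at x_i, h_i = 1, 1, and Δ_i = (y_(i+1) − y_i)/h_i = -7, 0:
  1·M_0 + 4·M_1 + 1·M_2 = 6(Δ_1 - Δ_0) = 42
Natural end conditions: M_0 = M_2 = 0.
Forward elimination and back-substitution give M_0 = 0, M_1 = 21/2, M_2 = 0.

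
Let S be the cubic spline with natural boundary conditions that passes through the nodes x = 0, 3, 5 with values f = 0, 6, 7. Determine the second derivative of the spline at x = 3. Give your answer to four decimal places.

Write σ_i for S''(x_i). With h_i = 3, 2 and divided differences Δ_i = 2, 1/2, the continuity of S' gives the tridiagonal system
  3·σ_0 + 10·σ_1 + 2·σ_2 = 6(Δ_1 - Δ_0) = -9
Natural end conditions: σ_0 = σ_2 = 0.
Hence σ_0 = 0, σ_1 = -9/10, σ_2 = 0.

-0.9000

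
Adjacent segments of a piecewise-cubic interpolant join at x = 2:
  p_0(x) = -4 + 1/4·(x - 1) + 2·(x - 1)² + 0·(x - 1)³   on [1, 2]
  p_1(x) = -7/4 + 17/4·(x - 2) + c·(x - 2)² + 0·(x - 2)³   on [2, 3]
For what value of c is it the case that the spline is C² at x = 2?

2

p_0''(x) = 4 + 0·(x - 1), so p_0''(2) = 4. On the right, p_1''(2) = 2c, so c = 2.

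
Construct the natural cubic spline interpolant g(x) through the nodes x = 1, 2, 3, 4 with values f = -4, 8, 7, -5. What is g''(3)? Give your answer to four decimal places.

-12.4000

With M_i denoting the second derivative at x_i, h_i = 1, 1, 1, and Δ_i = (y_(i+1) − y_i)/h_i = 12, -1, -12:
  1·M_0 + 4·M_1 + 1·M_2 = 6(Δ_1 - Δ_0) = -78
  1·M_1 + 4·M_2 + 1·M_3 = 6(Δ_2 - Δ_1) = -66
Natural end conditions: M_0 = M_3 = 0.
Solving: M_0 = 0, M_1 = -82/5, M_2 = -62/5, M_3 = 0.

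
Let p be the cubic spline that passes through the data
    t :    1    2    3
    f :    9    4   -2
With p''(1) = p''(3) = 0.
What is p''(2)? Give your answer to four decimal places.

-1.5000

Let σ_i = p''(x_i). Step sizes h_i = 1, 1; slopes of the chords Δ_i = (y_(i+1) - y_i)/h_i = -5, -6.
  1·σ_0 + 4·σ_1 + 1·σ_2 = 6(Δ_1 - Δ_0) = -6
Natural end conditions: σ_0 = σ_2 = 0.
Hence σ_0 = 0, σ_1 = -3/2, σ_2 = 0.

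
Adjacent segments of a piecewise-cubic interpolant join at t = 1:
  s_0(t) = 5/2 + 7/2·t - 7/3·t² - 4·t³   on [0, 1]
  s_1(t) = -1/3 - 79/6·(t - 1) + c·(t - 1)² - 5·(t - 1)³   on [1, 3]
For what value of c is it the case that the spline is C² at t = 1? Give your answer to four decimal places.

s_0''(t) = -14/3 - 24·t, so s_0''(1) = -86/3. On the right, s_1''(1) = 2c, so c = -43/3.

-14.3333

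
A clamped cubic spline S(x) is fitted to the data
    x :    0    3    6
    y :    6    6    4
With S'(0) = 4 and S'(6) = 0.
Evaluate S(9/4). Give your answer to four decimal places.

7.1953

With m_i denoting the second derivative at x_i, h_i = 3, 3, and Δ_i = (y_(i+1) − y_i)/h_i = 0, -2/3:
  3·m_0 + 12·m_1 + 3·m_2 = 6(Δ_1 - Δ_0) = -4
Clamped end conditions give two more equations: 2h_0·m_0 + h_0·m_1 = 6(Δ_0 - S'(0)) = -24 and h_1·m_1 + 2h_1·m_2 = 6(S'(6) - Δ_1) = 4.
Solving the tridiagonal system: m_0 = -13/3, m_1 = 2/3, m_2 = 1/3.
On [0, 3], S(x) = 6 + 4·x - 13/6·x² + 5/18·x³.
With x = 9/4: S(9/4) = 921/128.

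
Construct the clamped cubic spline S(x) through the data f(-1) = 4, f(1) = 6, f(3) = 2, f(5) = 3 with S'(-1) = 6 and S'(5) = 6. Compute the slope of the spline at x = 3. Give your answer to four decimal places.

-2.2000

Write m_i for S''(x_i). With h_i = 2, 2, 2 and divided differences Δ_i = 1, -2, 1/2, the continuity of S' gives the tridiagonal system
  2·m_0 + 8·m_1 + 2·m_2 = 6(Δ_1 - Δ_0) = -18
  2·m_1 + 8·m_2 + 2·m_3 = 6(Δ_2 - Δ_1) = 15
Clamped end conditions give two more equations: 2h_0·m_0 + h_0·m_1 = 6(Δ_0 - S'(-1)) = -30 and h_2·m_2 + 2h_2·m_3 = 6(S'(5) - Δ_2) = 33.
Hence m_0 = -73/10, m_1 = -2/5, m_2 = -1/10, m_3 = 83/10.
On [3, 5], S'(x) = b_2 + 2c_2·(x - 3) + 3d_2·(x - 3)² with b_2 = Δ_2 - h_2(2m_2 + m_3)/6 = -11/5, c_2 = m_2/2 = -1/20, d_2 = (m_3 - m_2)/(6h_2) = 7/10. So S'(3) = -11/5.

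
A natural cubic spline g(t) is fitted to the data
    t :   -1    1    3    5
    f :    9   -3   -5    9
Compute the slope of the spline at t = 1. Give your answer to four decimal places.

-4.4000

Let m_i = g''(x_i). Step sizes h_i = 2, 2, 2; slopes of the chords Δ_i = (y_(i+1) - y_i)/h_i = -6, -1, 7.
  2·m_0 + 8·m_1 + 2·m_2 = 6(Δ_1 - Δ_0) = 30
  2·m_1 + 8·m_2 + 2·m_3 = 6(Δ_2 - Δ_1) = 48
Natural end conditions: m_0 = m_3 = 0.
Hence m_0 = 0, m_1 = 12/5, m_2 = 27/5, m_3 = 0.
On [1, 3], g'(t) = b_1 + 2c_1·(t - 1) + 3d_1·(t - 1)² with b_1 = Δ_1 - h_1(2m_1 + m_2)/6 = -22/5, c_1 = m_1/2 = 6/5, d_1 = (m_2 - m_1)/(6h_1) = 1/4. So g'(1) = -22/5.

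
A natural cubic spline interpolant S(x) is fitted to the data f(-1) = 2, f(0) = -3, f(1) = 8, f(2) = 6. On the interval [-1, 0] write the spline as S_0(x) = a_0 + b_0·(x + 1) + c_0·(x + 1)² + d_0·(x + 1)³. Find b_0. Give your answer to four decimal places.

Put σ_i = S'' at the i-th knot. Here h = (1, 1, 1) and Δ = (-5, 11, -2), so the interior equations h_(i-1)·σ_(i-1) + 2(h_(i-1)+h_i)·σ_i + h_i·σ_(i+1) = 6(Δ_i − Δ_(i-1)) read
  1·σ_0 + 4·σ_1 + 1·σ_2 = 6(Δ_1 - Δ_0) = 96
  1·σ_1 + 4·σ_2 + 1·σ_3 = 6(Δ_2 - Δ_1) = -78
Natural end conditions: σ_0 = σ_3 = 0.
Forward elimination and back-substitution give σ_0 = 0, σ_1 = 154/5, σ_2 = -136/5, σ_3 = 0.
On [-1, 0], with S_0(x) = a_0 + b_0·(x + 1) + c_0·(x + 1)² + d_0·(x + 1)³: c_0 = σ_0/2 = 0, d_0 = (σ_1 - σ_0)/(6h_0) = 77/15, b_0 = Δ_0 - h_0(2σ_0 + σ_1)/6 = -152/15.

-10.1333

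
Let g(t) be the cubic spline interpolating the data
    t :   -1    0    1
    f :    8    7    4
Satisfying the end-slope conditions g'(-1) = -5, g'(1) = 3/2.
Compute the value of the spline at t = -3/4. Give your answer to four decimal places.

7.2402

Let m_i = g''(x_i). Step sizes h_i = 1, 1; slopes of the chords Δ_i = (y_(i+1) - y_i)/h_i = -1, -3.
  1·m_0 + 4·m_1 + 1·m_2 = 6(Δ_1 - Δ_0) = -12
Clamped end conditions give two more equations: 2h_0·m_0 + h_0·m_1 = 6(Δ_0 - g'(-1)) = 24 and h_1·m_1 + 2h_1·m_2 = 6(g'(1) - Δ_1) = 27.
Solving the tridiagonal system: m_0 = 73/4, m_1 = -25/2, m_2 = 79/4.
On [-1, 0], g(t) = 8 - 5·(t + 1) + 73/8·(t + 1)² - 41/8·(t + 1)³.
With (t + 1) = 1/4: g(-3/4) = 3707/512.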